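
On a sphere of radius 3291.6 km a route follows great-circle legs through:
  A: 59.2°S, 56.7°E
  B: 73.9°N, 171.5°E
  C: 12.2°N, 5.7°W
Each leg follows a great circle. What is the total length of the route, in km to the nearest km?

14139 km

Leg A→B: central angle 2.6569 rad, distance 8745.5 km.
Leg B→C: central angle 1.6385 rad, distance 5393.4 km.
Total: 8745.5 + 5393.4 ≈ 14139 km.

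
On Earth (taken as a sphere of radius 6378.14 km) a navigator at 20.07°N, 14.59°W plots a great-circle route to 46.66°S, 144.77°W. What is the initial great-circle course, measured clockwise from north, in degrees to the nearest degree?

225°

Δλ = -130.180° = -2.2721 rad.
y = sin Δλ · cos φ₂ = (-0.7640)(0.6863) = -0.5244
x = cos φ₁ sin φ₂ − sin φ₁ cos φ₂ cos Δλ = (0.9393)(-0.7273) − (0.3432)(0.6863)(-0.6452) = -0.5312
θ = atan2(y, x) = -135.37°; adding 360° gives 225°.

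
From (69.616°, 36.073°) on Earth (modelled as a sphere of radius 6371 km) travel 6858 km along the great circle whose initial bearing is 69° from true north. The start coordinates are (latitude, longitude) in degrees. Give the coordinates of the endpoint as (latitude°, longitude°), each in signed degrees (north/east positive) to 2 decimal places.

33.69°, 135.09°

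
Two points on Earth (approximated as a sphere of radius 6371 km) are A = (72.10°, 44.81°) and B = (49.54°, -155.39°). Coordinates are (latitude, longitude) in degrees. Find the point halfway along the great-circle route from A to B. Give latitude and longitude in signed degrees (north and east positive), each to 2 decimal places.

77.62°, -171.80°

The central angle between A and B is δ = 1.0041 rad.
With f = 0.5, the slerp weights are sin((1−f)δ)/sin δ = 0.5704 and sin(fδ)/sin δ = 0.5704.
Weighted sum of the unit vectors: (0.5704)·(0.2181,0.2166,0.9516) + (0.5704)·(-0.5900,-0.2702,0.7609) = (-0.2121, -0.0306, 0.9768).
Converting back: φ = atan2(z, √(x²+y²)) = 77.62°, λ = atan2(y, x) = -171.80°.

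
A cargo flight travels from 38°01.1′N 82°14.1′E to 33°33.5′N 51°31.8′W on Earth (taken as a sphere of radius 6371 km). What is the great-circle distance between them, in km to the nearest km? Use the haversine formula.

In radians: φ₁ = 0.6635, φ₂ = 0.5857, Δλ = -133.765° = -2.3346 rad.
Haversine: a = sin²(Δφ/2) + cos φ₁ cos φ₂ sin²(Δλ/2) = 0.0015 + (0.7878)(0.8333)(0.8459) = 0.55682.
Central angle c = 2·arcsin(√a) = 1.68468 rad.
Distance = R·c = 6371 × 1.6847 ≈ 10733 km.

10733 km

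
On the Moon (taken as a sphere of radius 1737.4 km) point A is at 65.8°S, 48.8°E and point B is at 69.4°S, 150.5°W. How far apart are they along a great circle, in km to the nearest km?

1338 km

With latitudes φ₁ = -65.800°, φ₂ = -69.400° and longitude difference Δλ = 160.700°:
cos c = sin φ₁ sin φ₂ + cos φ₁ cos φ₂ cos Δλ = (-0.9121)(-0.9361) + (0.4099)(0.3518)(-0.9438) = 0.71768,
so c = arccos(0.71768) = 0.77034 rad.
Distance = R·c = 1737.4 × 0.7703 ≈ 1338 km.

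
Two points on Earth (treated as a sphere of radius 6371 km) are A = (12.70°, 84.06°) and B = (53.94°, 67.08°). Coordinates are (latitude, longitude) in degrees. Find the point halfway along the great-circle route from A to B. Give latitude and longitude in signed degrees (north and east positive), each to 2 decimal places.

The central angle between A and B is δ = 0.7570 rad.
With f = 0.5, the slerp weights are sin((1−f)δ)/sin δ = 0.5381 and sin(fδ)/sin δ = 0.5381.
Weighted sum of the unit vectors: (0.5381)·(0.1010,0.9703,0.2198) + (0.5381)·(0.2292,0.5422,0.8084) = (0.1777, 0.8138, 0.5533).
Converting back: φ = atan2(z, √(x²+y²)) = 33.59°, λ = atan2(y, x) = 77.68°.

33.59°, 77.68°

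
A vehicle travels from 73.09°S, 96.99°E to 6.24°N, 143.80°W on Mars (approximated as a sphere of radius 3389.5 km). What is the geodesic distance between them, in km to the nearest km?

6164 km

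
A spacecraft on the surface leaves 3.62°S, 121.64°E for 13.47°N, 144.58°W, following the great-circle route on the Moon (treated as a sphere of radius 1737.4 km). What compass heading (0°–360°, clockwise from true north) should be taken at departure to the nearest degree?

Δλ = 93.780° = 1.6368 rad.
y = sin Δλ · cos φ₂ = (0.9978)(0.9725) = 0.9704
x = cos φ₁ sin φ₂ − sin φ₁ cos φ₂ cos Δλ = (0.9980)(0.2329) − (-0.0631)(0.9725)(-0.0659) = 0.2284
θ = atan2(y, x) = 76.75°, so the bearing is 77°.

77°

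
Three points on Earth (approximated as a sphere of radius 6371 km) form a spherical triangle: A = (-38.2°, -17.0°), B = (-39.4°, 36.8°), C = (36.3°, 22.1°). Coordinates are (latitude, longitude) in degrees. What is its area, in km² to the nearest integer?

Side lengths (central angles): a = 1.3422, b = 1.4451, c = 0.7210 rad; semiperimeter s = 1.7541.
By l'Huilier's theorem, tan(E/4) = √[tan(s/2) tan((s−a)/2) tan((s−b)/2) tan((s−c)/2)], giving spherical excess E = 0.5920 rad.
Area = E·R² = 0.5920 × (6371)² ≈ 24028464 km².

24028464 km²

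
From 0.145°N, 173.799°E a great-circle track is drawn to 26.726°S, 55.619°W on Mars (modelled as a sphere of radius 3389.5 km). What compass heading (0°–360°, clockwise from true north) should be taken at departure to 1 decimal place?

Δλ = 130.582° = 2.2791 rad.
y = sin Δλ · cos φ₂ = (0.7595)(0.8932) = 0.6783
x = cos φ₁ sin φ₂ − sin φ₁ cos φ₂ cos Δλ = (1.0000)(-0.4497) − (0.0025)(0.8932)(-0.6505) = -0.4483
θ = atan2(y, x) = 123.46°, so the bearing is 123.5°.

123.5°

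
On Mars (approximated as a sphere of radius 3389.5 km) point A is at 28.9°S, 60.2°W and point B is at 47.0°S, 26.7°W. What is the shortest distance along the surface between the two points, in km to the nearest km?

1872 km

With latitudes φ₁ = -28.900°, φ₂ = -47.000° and longitude difference Δλ = 33.500°:
Haversine: a = sin²(Δφ/2) + cos φ₁ cos φ₂ sin²(Δλ/2) = 0.0247 + (0.8755)(0.6820)(0.0831) = 0.07433.
Central angle c = 2·arcsin(√a) = 0.55227 rad.
Distance = R·c = 3389.5 × 0.5523 ≈ 1872 km.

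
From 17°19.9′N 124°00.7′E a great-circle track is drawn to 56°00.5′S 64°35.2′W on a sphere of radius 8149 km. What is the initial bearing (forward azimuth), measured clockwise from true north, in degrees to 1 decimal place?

With φ₁ = 0.3025, φ₂ = -0.9775, Δλ = 2.9915 rad, the forward-azimuth formula gives
θ = atan2( sin Δλ cos φ₂ , cos φ₁ sin φ₂ − sin φ₁ cos φ₂ cos Δλ ) = atan2(0.0836, -0.6268) = 172.40°.
So the initial bearing is 172.4°.

172.4°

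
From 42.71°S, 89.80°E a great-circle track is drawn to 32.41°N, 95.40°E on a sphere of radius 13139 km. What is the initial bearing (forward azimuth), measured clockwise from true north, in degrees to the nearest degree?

With φ₁ = -0.7454, φ₂ = 0.5657, Δλ = 0.0977 rad, the forward-azimuth formula gives
θ = atan2( sin Δλ cos φ₂ , cos φ₁ sin φ₂ − sin φ₁ cos φ₂ cos Δλ ) = atan2(0.0824, 0.9637) = 4.89°.
So the initial bearing is 5°.

5°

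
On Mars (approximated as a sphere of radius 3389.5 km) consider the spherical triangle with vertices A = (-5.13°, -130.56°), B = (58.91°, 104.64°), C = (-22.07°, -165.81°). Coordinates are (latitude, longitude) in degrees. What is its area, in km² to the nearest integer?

Side lengths (central angles): a = 1.8944, b = 0.6643, c = 1.9499 rad; semiperimeter s = 2.2543.
By l'Huilier's theorem, tan(E/4) = √[tan(s/2) tan((s−a)/2) tan((s−b)/2) tan((s−c)/2)], giving spherical excess E = 0.9597 rad.
Area = E·R² = 0.9597 × (3389.5)² ≈ 11025917 km².

11025917 km²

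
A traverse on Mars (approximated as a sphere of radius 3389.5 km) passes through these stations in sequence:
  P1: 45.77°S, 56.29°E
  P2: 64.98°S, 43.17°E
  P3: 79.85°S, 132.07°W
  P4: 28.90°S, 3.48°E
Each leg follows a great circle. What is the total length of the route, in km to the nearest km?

7348 km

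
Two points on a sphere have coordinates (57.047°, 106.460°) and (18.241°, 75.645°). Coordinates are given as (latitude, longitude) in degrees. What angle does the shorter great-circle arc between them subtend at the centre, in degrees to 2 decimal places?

45.06°

With latitudes φ₁ = 57.047°, φ₂ = 18.241° and longitude difference Δλ = -30.815°:
Haversine: a = sin²(Δφ/2) + cos φ₁ cos φ₂ sin²(Δλ/2) = 0.1104 + (0.5440)(0.9497)(0.0706) = 0.14683.
Central angle c = 2·arcsin(√a) = 0.78648 rad.
So the angular separation is 45.06°.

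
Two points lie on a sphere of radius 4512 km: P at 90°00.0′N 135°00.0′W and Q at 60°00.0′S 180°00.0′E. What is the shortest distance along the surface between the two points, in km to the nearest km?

11812 km

With latitudes φ₁ = 90.000°, φ₂ = -60.000° and longitude difference Δλ = -45.000°:
cos c = sin φ₁ sin φ₂ + cos φ₁ cos φ₂ cos Δλ = (1.0000)(-0.8660) + (0.0000)(0.5000)(0.7071) = -0.86603,
so c = arccos(-0.86603) = 2.61799 rad.
Distance = R·c = 4512 × 2.6180 ≈ 11812 km.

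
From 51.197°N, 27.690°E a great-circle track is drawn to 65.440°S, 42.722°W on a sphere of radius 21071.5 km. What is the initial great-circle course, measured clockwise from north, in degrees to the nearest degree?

210°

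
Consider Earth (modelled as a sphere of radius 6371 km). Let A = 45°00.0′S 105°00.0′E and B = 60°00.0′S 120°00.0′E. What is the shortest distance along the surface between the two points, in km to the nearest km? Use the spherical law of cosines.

1942 km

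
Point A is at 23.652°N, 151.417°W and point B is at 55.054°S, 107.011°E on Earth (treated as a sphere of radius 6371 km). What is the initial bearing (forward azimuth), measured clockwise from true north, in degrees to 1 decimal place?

218.5°

With φ₁ = 0.4128, φ₂ = -0.9609, Δλ = -1.7728 rad, the forward-azimuth formula gives
θ = atan2( sin Δλ cos φ₂ , cos φ₁ sin φ₂ − sin φ₁ cos φ₂ cos Δλ ) = atan2(-0.5612, -0.7047) = -141.47°.
Adding 360° brings this into [0°, 360°): 218.5°.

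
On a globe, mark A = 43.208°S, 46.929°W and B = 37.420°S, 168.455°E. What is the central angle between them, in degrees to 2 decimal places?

93.21°

In radians: φ₁ = -0.7541, φ₂ = -0.6531, Δλ = -144.616° = -2.5240 rad.
Haversine: a = sin²(Δφ/2) + cos φ₁ cos φ₂ sin²(Δλ/2) = 0.0025 + (0.7289)(0.7942)(0.9076) = 0.52796.
Central angle c = 2·arcsin(√a) = 1.62675 rad.
So the angular separation is 93.21°.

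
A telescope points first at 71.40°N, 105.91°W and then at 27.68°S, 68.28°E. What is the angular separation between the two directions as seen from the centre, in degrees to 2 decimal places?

136.16°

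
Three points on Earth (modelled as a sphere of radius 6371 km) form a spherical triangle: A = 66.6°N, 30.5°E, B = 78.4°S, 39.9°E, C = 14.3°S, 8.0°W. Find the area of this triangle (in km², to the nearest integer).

Side lengths (central angles): a = 1.1890, b = 1.4962, c = 2.5326 rad; semiperimeter s = 2.6089.
By l'Huilier's theorem, tan(E/4) = √[tan(s/2) tan((s−a)/2) tan((s−b)/2) tan((s−c)/2)], giving spherical excess E = 1.0678 rad.
Area = E·R² = 1.0678 × (6371)² ≈ 43341859 km².

43341859 km²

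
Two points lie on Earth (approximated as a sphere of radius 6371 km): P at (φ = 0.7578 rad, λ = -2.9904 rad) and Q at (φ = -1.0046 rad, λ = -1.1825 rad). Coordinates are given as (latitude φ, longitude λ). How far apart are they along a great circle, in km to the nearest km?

14699 km

In radians: φ₁ = 0.7578, φ₂ = -1.0046, Δλ = 103.585° = 1.8079 rad.
Haversine: a = sin²(Δφ/2) + cos φ₁ cos φ₂ sin²(Δλ/2) = 0.5952 + (0.7263)(0.5364)(0.6174) = 0.83579.
Central angle c = 2·arcsin(√a) = 2.30714 rad.
Distance = R·c = 6371 × 2.3071 ≈ 14699 km.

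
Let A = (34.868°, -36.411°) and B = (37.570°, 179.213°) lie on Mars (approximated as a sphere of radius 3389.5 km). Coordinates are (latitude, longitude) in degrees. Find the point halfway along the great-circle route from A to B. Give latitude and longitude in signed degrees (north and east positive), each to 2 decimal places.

67.30°, -105.52°

The central angle between A and B is δ = 1.7518 rad.
With f = 0.5, the slerp weights are sin((1−f)δ)/sin δ = 0.7809 and sin(fδ)/sin δ = 0.7809.
Weighted sum of the unit vectors: (0.7809)·(0.6603,-0.4870,0.5717) + (0.7809)·(-0.7925,0.0109,0.6097) = (-0.1033, -0.3718, 0.9226).
Converting back: φ = atan2(z, √(x²+y²)) = 67.30°, λ = atan2(y, x) = -105.52°.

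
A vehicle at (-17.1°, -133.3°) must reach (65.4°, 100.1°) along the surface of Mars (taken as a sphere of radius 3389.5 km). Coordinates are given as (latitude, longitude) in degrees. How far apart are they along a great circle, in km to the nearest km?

7117 km

Let φ₁ = -0.2985 rad, φ₂ = 1.1414 rad, and Δλ = -2.2096 rad.
Haversine: a = sin²(Δφ/2) + cos φ₁ cos φ₂ sin²(Δλ/2) = 0.4347 + (0.9558)(0.4163)(0.7981) = 0.75229.
Central angle c = 2·arcsin(√a) = 2.09969 rad.
Distance = R·c = 3389.5 × 2.0997 ≈ 7117 km.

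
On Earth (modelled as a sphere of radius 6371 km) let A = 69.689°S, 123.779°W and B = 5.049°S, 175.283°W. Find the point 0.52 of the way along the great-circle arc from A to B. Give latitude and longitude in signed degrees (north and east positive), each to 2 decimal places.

-38.20°, -163.33°

The central angle between A and B is δ = 1.2684 rad.
With f = 0.52, the slerp weights are sin((1−f)δ)/sin δ = 0.5991 and sin(fδ)/sin δ = 0.6419.
Weighted sum of the unit vectors: (0.5991)·(-0.1930,-0.2885,-0.9378) + (0.6419)·(-0.9927,-0.0819,-0.0880) = (-0.7529, -0.2254, -0.6183).
Converting back: φ = atan2(z, √(x²+y²)) = -38.20°, λ = atan2(y, x) = -163.33°.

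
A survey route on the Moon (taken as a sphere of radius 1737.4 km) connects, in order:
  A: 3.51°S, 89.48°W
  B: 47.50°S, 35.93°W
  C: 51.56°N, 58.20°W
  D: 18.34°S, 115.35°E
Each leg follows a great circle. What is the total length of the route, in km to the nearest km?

9425 km

Leg A→B: central angle 1.1088 rad, distance 1926.4 km.
Leg B→C: central angle 1.7607 rad, distance 3059.1 km.
Leg C→D: central angle 2.5550 rad, distance 4439.1 km.
Total: 1926.4 + 3059.1 + 4439.1 ≈ 9425 km.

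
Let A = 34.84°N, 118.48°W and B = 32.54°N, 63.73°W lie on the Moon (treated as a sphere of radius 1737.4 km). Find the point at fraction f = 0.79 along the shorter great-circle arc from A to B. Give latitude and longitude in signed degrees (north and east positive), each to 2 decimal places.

35.10°, -74.70°

The central angle between A and B is δ = 0.7861 rad.
With f = 0.79, the slerp weights are sin((1−f)δ)/sin δ = 0.2322 and sin(fδ)/sin δ = 0.8223.
Weighted sum of the unit vectors: (0.2322)·(-0.3914,-0.7214,0.5713) + (0.8223)·(0.3731,-0.7559,0.5379) = (0.2159, -0.7892, 0.5750).
Converting back: φ = atan2(z, √(x²+y²)) = 35.10°, λ = atan2(y, x) = -74.70°.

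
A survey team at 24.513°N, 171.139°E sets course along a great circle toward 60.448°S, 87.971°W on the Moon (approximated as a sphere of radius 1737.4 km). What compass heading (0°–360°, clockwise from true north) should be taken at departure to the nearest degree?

Δλ = 100.890° = 1.7609 rad.
y = sin Δλ · cos φ₂ = (0.9820)(0.4932) = 0.4843
x = cos φ₁ sin φ₂ − sin φ₁ cos φ₂ cos Δλ = (0.9099)(-0.8699) − (0.4149)(0.4932)(-0.1889) = -0.7528
θ = atan2(y, x) = 147.25°, so the bearing is 147°.

147°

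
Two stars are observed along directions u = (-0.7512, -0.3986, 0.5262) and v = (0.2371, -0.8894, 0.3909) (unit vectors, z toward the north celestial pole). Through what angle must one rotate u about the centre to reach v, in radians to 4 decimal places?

u·v = 0.3821; |u| = 1.0000, |v| = 1.0000.
cos θ = (u·v)/(|u||v|) = 0.3821, so θ = 1.1788 rad.

1.1788 rad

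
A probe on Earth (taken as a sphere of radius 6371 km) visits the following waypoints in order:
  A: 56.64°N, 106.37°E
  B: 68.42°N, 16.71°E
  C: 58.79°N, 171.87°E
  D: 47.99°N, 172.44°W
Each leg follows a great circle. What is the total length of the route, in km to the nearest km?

11638 km

Leg A→B: central angle 0.6795 rad, distance 4329.1 km.
Leg B→C: central angle 0.8990 rad, distance 5727.7 km.
Leg C→D: central angle 0.2482 rad, distance 1581.0 km.
Total: 4329.1 + 5727.7 + 1581.0 ≈ 11638 km.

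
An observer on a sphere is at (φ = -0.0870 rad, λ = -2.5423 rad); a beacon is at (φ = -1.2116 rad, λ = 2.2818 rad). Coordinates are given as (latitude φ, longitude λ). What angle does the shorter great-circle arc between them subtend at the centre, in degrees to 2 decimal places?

83.09°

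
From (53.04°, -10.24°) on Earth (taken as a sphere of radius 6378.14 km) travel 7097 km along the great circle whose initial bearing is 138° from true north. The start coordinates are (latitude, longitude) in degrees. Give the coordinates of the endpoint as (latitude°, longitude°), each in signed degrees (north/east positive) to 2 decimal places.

Angular distance δ = d/R = 7097/6378.14 = 1.11271 rad; initial bearing θ = 2.4086 rad.
sin φ₂ = sin φ₁ cos δ + cos φ₁ sin δ cos θ = (0.7991)(0.4422) + (0.6013)(0.8969)(-0.7431) = -0.0474, so φ₂ = -2.72°.
Δλ = atan2(sin θ sin δ cos φ₁, cos δ − sin φ₁ sin φ₂) = atan2(0.3608, 0.4801) = 36.928°.
λ₂ = -10.240° + 36.928° = 26.69°.

-2.72°, 26.69°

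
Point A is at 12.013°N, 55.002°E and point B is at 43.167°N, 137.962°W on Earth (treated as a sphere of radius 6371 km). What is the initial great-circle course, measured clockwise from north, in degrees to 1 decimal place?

11.3°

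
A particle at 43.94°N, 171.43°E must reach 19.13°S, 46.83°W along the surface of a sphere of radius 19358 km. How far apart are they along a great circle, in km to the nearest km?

In radians: φ₁ = 0.7669, φ₂ = -0.3339, Δλ = 141.740° = 2.4738 rad.
Haversine: a = sin²(Δφ/2) + cos φ₁ cos φ₂ sin²(Δλ/2) = 0.2735 + (0.7201)(0.9448)(0.8926) = 0.88079.
Central angle c = 2·arcsin(√a) = 2.43655 rad.
Distance = R·c = 19358 × 2.4365 ≈ 47167 km.

47167 km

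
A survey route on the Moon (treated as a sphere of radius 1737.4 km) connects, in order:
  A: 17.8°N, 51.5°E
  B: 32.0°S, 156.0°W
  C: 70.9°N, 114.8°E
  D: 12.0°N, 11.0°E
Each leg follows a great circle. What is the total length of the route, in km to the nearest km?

10744 km

Leg A→B: central angle 2.6429 rad, distance 4591.8 km.
Leg B→C: central angle 2.0908 rad, distance 3632.5 km.
Leg C→D: central angle 1.4504 rad, distance 2519.9 km.
Total: 4591.8 + 3632.5 + 2519.9 ≈ 10744 km.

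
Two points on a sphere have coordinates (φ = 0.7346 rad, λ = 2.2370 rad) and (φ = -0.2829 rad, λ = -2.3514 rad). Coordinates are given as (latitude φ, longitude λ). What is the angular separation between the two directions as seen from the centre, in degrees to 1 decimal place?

106.0°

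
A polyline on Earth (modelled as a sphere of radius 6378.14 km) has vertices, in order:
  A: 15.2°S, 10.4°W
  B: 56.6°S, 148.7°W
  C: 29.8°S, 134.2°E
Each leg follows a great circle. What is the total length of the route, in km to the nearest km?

Leg A→B: central angle 1.7495 rad, distance 11158.5 km.
Leg B→C: central angle 1.0221 rad, distance 6519.3 km.
Total: 11158.5 + 6519.3 ≈ 17678 km.

17678 km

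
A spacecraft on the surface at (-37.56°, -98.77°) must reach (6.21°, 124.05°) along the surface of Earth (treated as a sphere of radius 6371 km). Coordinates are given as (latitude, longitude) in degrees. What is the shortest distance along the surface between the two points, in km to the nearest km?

14465 km

In radians: φ₁ = -0.6555, φ₂ = 0.1084, Δλ = -137.180° = -2.3942 rad.
Haversine: a = sin²(Δφ/2) + cos φ₁ cos φ₂ sin²(Δλ/2) = 0.1389 + (0.7927)(0.9941)(0.8667) = 0.82199.
Central angle c = 2·arcsin(√a) = 2.27049 rad.
Distance = R·c = 6371 × 2.2705 ≈ 14465 km.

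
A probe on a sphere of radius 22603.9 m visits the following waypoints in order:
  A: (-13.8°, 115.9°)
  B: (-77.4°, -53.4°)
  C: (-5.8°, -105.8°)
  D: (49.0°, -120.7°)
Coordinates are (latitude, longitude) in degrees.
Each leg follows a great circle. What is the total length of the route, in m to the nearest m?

Leg A→B: central angle 1.5462 rad, distance 34949.4 m.
Leg B→C: central angle 1.3376 rad, distance 30236.1 m.
Leg C→D: central angle 0.9831 rad, distance 22220.8 m.
Total: 34949.4 + 30236.1 + 22220.8 ≈ 87406 m.

87406 m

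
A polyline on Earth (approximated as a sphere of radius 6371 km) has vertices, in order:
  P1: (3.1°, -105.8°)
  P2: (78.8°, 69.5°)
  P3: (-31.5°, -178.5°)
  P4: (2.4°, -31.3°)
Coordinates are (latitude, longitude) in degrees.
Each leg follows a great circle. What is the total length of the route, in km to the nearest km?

Leg P1→P2: central angle 1.7115 rad, distance 10904.0 km.
Leg P2→P3: central angle 2.1829 rad, distance 13907.2 km.
Leg P3→P4: central angle 2.4008 rad, distance 15295.7 km.
Total: 10904.0 + 13907.2 + 15295.7 ≈ 40107 km.

40107 km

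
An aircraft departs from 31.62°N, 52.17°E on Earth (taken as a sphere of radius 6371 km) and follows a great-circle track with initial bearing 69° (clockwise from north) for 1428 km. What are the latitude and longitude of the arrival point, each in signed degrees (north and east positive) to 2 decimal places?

35.38°, 66.91°

Angular distance δ = d/R = 1428/6371 = 0.22414 rad; initial bearing θ = 1.2043 rad.
sin φ₂ = sin φ₁ cos δ + cos φ₁ sin δ cos θ = (0.5243)(0.9750) + (0.8515)(0.2223)(0.3584) = 0.5790, so φ₂ = 35.38°.
Δλ = atan2(sin θ sin δ cos φ₁, cos δ − sin φ₁ sin φ₂) = atan2(0.1767, 0.6714) = 14.744°.
λ₂ = 52.170° + 14.744° = 66.91°.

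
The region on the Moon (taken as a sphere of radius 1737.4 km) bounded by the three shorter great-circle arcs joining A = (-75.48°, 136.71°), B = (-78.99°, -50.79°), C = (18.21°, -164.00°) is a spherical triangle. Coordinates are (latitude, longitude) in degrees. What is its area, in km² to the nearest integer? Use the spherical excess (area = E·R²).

Side lengths (central angles): a = 1.9587, b = 1.7527, c = 0.4446 rad; semiperimeter s = 2.0780.
By l'Huilier's theorem, tan(E/4) = √[tan(s/2) tan((s−a)/2) tan((s−b)/2) tan((s−c)/2)], giving spherical excess E = 0.5296 rad.
Area = E·R² = 0.5296 × (1737.4)² ≈ 1598647 km².

1598647 km²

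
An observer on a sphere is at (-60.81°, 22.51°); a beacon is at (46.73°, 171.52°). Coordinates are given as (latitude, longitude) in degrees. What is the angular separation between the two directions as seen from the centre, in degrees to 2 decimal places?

In radians: φ₁ = -1.0613, φ₂ = 0.8156, Δλ = 149.010° = 2.6007 rad.
Haversine: a = sin²(Δφ/2) + cos φ₁ cos φ₂ sin²(Δλ/2) = 0.6507 + (0.4877)(0.6854)(0.9286) = 0.96112.
Central angle c = 2·arcsin(√a) = 2.74463 rad.
So the angular separation is 157.26°.

157.26°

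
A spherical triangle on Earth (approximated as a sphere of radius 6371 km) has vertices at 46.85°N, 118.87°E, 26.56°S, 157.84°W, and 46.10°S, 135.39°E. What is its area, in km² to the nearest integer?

Side lengths (central angles): a = 0.9682, b = 1.6419, c = 1.8284 rad; semiperimeter s = 2.2192.
By l'Huilier's theorem, tan(E/4) = √[tan(s/2) tan((s−a)/2) tan((s−b)/2) tan((s−c)/2)], giving spherical excess E = 1.1375 rad.
Area = E·R² = 1.1375 × (6371)² ≈ 46170916 km².

46170916 km²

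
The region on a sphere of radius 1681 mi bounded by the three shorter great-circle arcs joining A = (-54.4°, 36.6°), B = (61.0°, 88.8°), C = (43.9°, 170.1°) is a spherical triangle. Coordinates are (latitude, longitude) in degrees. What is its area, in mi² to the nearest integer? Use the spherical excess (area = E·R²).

Side lengths (central angles): a = 0.8509, b = 2.5916, c = 2.1391 rad; semiperimeter s = 2.7908.
By l'Huilier's theorem, tan(E/4) = √[tan(s/2) tan((s−a)/2) tan((s−b)/2) tan((s−c)/2)], giving spherical excess E = 1.9408 rad.
Area = E·R² = 1.9408 × (1681)² ≈ 5484214 mi².

5484214 mi²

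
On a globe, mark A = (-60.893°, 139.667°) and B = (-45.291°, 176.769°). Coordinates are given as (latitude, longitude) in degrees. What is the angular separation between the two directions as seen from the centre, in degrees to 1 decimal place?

26.6°

Let φ₁ = -1.0628 rad, φ₂ = -0.7905 rad, and Δλ = 0.6476 rad.
Haversine: a = sin²(Δφ/2) + cos φ₁ cos φ₂ sin²(Δλ/2) = 0.0184 + (0.4864)(0.7035)(0.1012) = 0.05306.
Central angle c = 2·arcsin(√a) = 0.46488 rad.
So the angular separation is 26.6°.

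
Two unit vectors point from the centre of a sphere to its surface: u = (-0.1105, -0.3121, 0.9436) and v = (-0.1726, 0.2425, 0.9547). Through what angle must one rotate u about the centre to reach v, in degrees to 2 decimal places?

32.41°

u·v = 0.8442; |u| = 1.0000, |v| = 1.0000.
cos θ = (u·v)/(|u||v|) = 0.8442, so θ = 32.41°.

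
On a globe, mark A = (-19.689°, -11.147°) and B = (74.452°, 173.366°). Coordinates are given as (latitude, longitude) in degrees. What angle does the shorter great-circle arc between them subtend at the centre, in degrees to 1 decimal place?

With latitudes φ₁ = -19.689°, φ₂ = 74.452° and longitude difference Δλ = -175.487°:
cos c = sin φ₁ sin φ₂ + cos φ₁ cos φ₂ cos Δλ = (-0.3369)(0.9634) + (0.9415)(0.2680)(-0.9969) = -0.57618,
so c = arccos(-0.57618) = 2.18484 rad.
So the angular separation is 125.2°.

125.2°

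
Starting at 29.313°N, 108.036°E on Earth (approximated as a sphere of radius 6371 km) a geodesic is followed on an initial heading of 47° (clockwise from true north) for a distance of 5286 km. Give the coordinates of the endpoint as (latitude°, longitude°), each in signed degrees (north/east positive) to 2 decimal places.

Angular distance δ = d/R = 5286/6371 = 0.82970 rad; initial bearing θ = 0.8203 rad.
sin φ₂ = sin φ₁ cos δ + cos φ₁ sin δ cos θ = (0.4896)(0.6751) + (0.8720)(0.7377)(0.6820) = 0.7692, so φ₂ = 50.28°.
Δλ = atan2(sin θ sin δ cos φ₁, cos δ − sin φ₁ sin φ₂) = atan2(0.4705, 0.2985) = 57.605°.
λ₂ = 108.036° + 57.605° = 165.64°.

50.28°, 165.64°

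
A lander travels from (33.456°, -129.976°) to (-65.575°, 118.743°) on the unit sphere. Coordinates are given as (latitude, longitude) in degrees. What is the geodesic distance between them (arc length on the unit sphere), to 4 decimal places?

In radians: φ₁ = 0.5839, φ₂ = -1.1445, Δλ = -111.281° = -1.9422 rad.
cos c = sin φ₁ sin φ₂ + cos φ₁ cos φ₂ cos Δλ = (0.5513)(-0.9105) + (0.8343)(0.4135)(-0.3629) = -0.62717,
so c = arccos(-0.62717) = 2.24871 rad.
On the unit sphere the arc length equals the central angle: 2.2487.

2.2487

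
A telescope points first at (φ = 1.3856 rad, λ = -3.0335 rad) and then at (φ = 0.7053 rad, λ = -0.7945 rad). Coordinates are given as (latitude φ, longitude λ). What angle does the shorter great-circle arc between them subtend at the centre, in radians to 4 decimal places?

0.9881 rad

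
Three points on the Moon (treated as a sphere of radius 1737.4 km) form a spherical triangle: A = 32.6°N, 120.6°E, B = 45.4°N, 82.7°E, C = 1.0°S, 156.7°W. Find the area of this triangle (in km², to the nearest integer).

996832 km²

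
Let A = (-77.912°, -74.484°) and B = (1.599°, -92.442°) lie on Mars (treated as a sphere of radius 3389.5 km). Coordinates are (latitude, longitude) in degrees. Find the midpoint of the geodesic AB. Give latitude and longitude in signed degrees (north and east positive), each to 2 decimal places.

-38.35°, -89.36°

The central angle between A and B is δ = 1.3981 rad.
With f = 0.5, the slerp weights are sin((1−f)δ)/sin δ = 0.6532 and sin(fδ)/sin δ = 0.6532.
Weighted sum of the unit vectors: (0.6532)·(0.0560,-0.2018,-0.9778) + (0.6532)·(-0.0426,-0.9987,0.0279) = (0.0088, -0.7842, -0.6205).
Converting back: φ = atan2(z, √(x²+y²)) = -38.35°, λ = atan2(y, x) = -89.36°.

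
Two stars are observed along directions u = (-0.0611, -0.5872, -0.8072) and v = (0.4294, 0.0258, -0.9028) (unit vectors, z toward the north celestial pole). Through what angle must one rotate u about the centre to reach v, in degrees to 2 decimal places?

46.58°

u·v = 0.6874; |u| = 1.0001, |v| = 1.0000.
cos θ = (u·v)/(|u||v|) = 0.6873, so θ = 46.58°.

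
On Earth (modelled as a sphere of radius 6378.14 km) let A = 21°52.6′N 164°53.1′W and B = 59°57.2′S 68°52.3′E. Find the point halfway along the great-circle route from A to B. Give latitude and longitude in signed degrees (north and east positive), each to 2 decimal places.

The central angle between A and B is δ = 2.2109 rad.
With f = 0.5, the slerp weights are sin((1−f)δ)/sin δ = 1.1142 and sin(fδ)/sin δ = 1.1142.
Weighted sum of the unit vectors: (1.1142)·(-0.8959,-0.2420,0.3726) + (1.1142)·(0.1805,0.4670,-0.8656) = (-0.7971, 0.2508, -0.5493).
Converting back: φ = atan2(z, √(x²+y²)) = -33.32°, λ = atan2(y, x) = 162.54°.

-33.32°, 162.54°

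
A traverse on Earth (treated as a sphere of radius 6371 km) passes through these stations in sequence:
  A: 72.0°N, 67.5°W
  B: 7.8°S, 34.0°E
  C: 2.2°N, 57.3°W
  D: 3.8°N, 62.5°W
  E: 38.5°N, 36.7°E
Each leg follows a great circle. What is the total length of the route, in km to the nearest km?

Leg A→B: central angle 1.7621 rad, distance 11226.2 km.
Leg B→C: central angle 1.5985 rad, distance 10183.9 km.
Leg C→D: central angle 0.0948 rad, distance 604.2 km.
Leg D→E: central angle 1.6545 rad, distance 10540.7 km.
Total: 11226.2 + 10183.9 + 604.2 + 10540.7 ≈ 32555 km.

32555 km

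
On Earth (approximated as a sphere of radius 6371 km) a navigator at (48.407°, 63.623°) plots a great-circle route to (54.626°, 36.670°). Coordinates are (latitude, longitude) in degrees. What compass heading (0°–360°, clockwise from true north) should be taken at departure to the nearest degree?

301°

With φ₁ = 0.8449, φ₂ = 0.9534, Δλ = -0.4704 rad, the forward-azimuth formula gives
θ = atan2( sin Δλ cos φ₂ , cos φ₁ sin φ₂ − sin φ₁ cos φ₂ cos Δλ ) = atan2(-0.2624, 0.1554) = -59.37°.
Adding 360° brings this into [0°, 360°): 301°.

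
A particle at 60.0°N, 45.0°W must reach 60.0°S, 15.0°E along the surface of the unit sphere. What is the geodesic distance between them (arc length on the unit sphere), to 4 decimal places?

2.2459

In radians: φ₁ = 1.0472, φ₂ = -1.0472, Δλ = 60.000° = 1.0472 rad.
cos c = sin φ₁ sin φ₂ + cos φ₁ cos φ₂ cos Δλ = (0.8660)(-0.8660) + (0.5000)(0.5000)(0.5000) = -0.62500,
so c = arccos(-0.62500) = 2.24593 rad.
On the unit sphere the arc length equals the central angle: 2.2459.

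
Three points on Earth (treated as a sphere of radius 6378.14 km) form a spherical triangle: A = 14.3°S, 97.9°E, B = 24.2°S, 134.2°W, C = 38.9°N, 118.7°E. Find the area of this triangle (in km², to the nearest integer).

Side lengths (central angles): a = 2.0557, b = 0.9886, c = 2.0283 rad; semiperimeter s = 2.5363.
By l'Huilier's theorem, tan(E/4) = √[tan(s/2) tan((s−a)/2) tan((s−b)/2) tan((s−c)/2)], giving spherical excess E = 1.6787 rad.
Area = E·R² = 1.6787 × (6378.14)² ≈ 68289357 km².

68289357 km²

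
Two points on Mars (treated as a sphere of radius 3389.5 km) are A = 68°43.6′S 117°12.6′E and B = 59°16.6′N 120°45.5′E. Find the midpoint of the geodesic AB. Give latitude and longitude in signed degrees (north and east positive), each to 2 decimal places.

-4.73°, 119.28°

The central angle between A and B is δ = 2.2345 rad.
With f = 0.5, the slerp weights are sin((1−f)δ)/sin δ = 1.1412 and sin(fδ)/sin δ = 1.1412.
Weighted sum of the unit vectors: (1.1412)·(-0.1659,0.3227,-0.9319) + (1.1412)·(-0.2613,0.4390,0.8596) = (-0.4875, 0.8692, -0.0824).
Converting back: φ = atan2(z, √(x²+y²)) = -4.73°, λ = atan2(y, x) = 119.28°.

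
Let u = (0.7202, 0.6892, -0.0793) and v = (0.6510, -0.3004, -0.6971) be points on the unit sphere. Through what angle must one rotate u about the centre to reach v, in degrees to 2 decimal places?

71.51°

u·v = 0.3171; |u| = 1.0000, |v| = 1.0000.
cos θ = (u·v)/(|u||v|) = 0.3171, so θ = 71.51°.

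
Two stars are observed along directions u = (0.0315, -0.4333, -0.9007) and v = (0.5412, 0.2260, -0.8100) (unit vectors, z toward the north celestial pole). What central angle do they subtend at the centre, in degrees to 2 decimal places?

49.56°

u·v = 0.6487; |u| = 1.0000, |v| = 1.0000.
cos θ = (u·v)/(|u||v|) = 0.6487, so θ = 49.56°.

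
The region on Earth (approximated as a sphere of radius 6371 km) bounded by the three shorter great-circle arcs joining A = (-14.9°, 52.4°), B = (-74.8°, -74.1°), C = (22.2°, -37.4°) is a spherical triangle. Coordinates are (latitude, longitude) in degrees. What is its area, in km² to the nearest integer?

Side lengths (central angles): a = 1.7416, b = 1.6650, c = 1.4732 rad; semiperimeter s = 2.4399.
By l'Huilier's theorem, tan(E/4) = √[tan(s/2) tan((s−a)/2) tan((s−b)/2) tan((s−c)/2)], giving spherical excess E = 1.7298 rad.
Area = E·R² = 1.7298 × (6371)² ≈ 70211946 km².

70211946 km²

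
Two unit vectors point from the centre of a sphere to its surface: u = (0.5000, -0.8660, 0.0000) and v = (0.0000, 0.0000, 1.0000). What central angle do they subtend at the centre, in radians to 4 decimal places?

1.5708 rad

u·v = 0.0000; |u| = 1.0000, |v| = 1.0000.
cos θ = (u·v)/(|u||v|) = 0.0000, so θ = 1.5708 rad.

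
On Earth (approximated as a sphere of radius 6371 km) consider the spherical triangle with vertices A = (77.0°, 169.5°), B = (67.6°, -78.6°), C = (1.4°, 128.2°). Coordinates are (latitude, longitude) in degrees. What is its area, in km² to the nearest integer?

1312146 km²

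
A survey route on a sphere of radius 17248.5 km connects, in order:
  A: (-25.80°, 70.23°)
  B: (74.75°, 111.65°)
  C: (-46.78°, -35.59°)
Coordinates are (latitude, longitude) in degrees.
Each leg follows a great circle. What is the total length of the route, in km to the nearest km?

Leg A→B: central angle 1.8156 rad, distance 31315.6 km.
Leg B→C: central angle 2.5955 rad, distance 44767.9 km.
Total: 31315.6 + 44767.9 ≈ 76084 km.

76084 km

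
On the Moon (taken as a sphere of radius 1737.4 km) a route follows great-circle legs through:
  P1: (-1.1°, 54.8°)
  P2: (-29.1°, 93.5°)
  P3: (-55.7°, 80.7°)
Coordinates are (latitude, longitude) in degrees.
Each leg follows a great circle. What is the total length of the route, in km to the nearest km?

2256 km

Leg P1→P2: central angle 0.8077 rad, distance 1403.4 km.
Leg P2→P3: central angle 0.4909 rad, distance 852.9 km.
Total: 1403.4 + 852.9 ≈ 2256 km.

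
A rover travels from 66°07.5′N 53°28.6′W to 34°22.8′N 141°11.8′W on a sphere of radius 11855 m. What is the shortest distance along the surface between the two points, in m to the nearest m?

12004 m

With latitudes φ₁ = 66.125°, φ₂ = 34.380° and longitude difference Δλ = -87.720°:
cos c = sin φ₁ sin φ₂ + cos φ₁ cos φ₂ cos Δλ = (0.9144)(0.5647) + (0.4047)(0.8253)(0.0398) = 0.52965,
so c = arccos(0.52965) = 1.01261 rad.
Distance = R·c = 11855 × 1.0126 ≈ 12004 m.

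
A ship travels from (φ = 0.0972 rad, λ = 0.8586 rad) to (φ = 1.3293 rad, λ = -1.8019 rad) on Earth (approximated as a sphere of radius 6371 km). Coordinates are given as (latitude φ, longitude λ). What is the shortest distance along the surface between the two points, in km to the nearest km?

Let φ₁ = 0.0972 rad, φ₂ = 1.3293 rad, and Δλ = -2.6605 rad.
cos c = sin φ₁ sin φ₂ + cos φ₁ cos φ₂ cos Δλ = (0.0970)(0.9710) + (0.9953)(0.2392)(-0.8865) = -0.11678,
so c = arccos(-0.11678) = 1.68784 rad.
Distance = R·c = 6371 × 1.6878 ≈ 10753 km.

10753 km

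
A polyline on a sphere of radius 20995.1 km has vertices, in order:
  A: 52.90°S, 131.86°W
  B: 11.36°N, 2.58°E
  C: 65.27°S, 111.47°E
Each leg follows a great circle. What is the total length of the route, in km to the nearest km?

Leg A→B: central angle 2.1787 rad, distance 45742.6 km.
Leg B→C: central angle 1.8878 rad, distance 39634.0 km.
Total: 45742.6 + 39634.0 ≈ 85377 km.

85377 km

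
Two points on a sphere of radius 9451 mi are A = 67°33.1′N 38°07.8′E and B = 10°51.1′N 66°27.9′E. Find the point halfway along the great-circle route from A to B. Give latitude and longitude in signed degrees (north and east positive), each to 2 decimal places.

Central angle δ = 1.0425 rad. Interpolating on the sphere with fraction f = 0.5:
P = [sin((1−f)δ)·A + sin(fδ)·B] / sin δ = 0.5766·A + 0.5766·B in Cartesian coordinates,
giving P = (0.3993, 0.6551, 0.6414), i.e. latitude 39.90°, longitude 58.64°.

39.90°, 58.64°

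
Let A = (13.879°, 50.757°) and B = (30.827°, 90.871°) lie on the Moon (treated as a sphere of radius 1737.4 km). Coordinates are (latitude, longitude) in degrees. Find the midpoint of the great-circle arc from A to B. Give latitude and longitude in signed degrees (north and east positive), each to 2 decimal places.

23.64°, 69.53°

The central angle between A and B is δ = 0.7068 rad.
With f = 0.5, the slerp weights are sin((1−f)δ)/sin δ = 0.5329 and sin(fδ)/sin δ = 0.5329.
Weighted sum of the unit vectors: (0.5329)·(0.6141,0.7519,0.2399) + (0.5329)·(-0.0131,0.8586,0.5124) = (0.3203, 0.8583, 0.4009).
Converting back: φ = atan2(z, √(x²+y²)) = 23.64°, λ = atan2(y, x) = 69.53°.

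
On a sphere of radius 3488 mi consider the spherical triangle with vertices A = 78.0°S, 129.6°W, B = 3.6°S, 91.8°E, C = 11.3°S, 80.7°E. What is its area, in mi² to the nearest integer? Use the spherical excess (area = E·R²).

2619887 mi²

Side lengths (central angles): a = 0.2343, b = 1.5552, c = 1.6652 rad; semiperimeter s = 1.7273.
By l'Huilier's theorem, tan(E/4) = √[tan(s/2) tan((s−a)/2) tan((s−b)/2) tan((s−c)/2)], giving spherical excess E = 0.2153 rad.
Area = E·R² = 0.2153 × (3488)² ≈ 2619887 mi².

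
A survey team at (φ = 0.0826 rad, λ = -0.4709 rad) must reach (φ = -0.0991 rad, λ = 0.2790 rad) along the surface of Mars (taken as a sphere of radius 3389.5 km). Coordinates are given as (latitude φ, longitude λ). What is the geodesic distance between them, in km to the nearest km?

Let φ₁ = 0.0826 rad, φ₂ = -0.0991 rad, and Δλ = 0.7499 rad.
Haversine: a = sin²(Δφ/2) + cos φ₁ cos φ₂ sin²(Δλ/2) = 0.0082 + (0.9966)(0.9951)(0.1341) = 0.14124.
Central angle c = 2·arcsin(√a) = 0.77056 rad.
Distance = R·c = 3389.5 × 0.7706 ≈ 2612 km.

2612 km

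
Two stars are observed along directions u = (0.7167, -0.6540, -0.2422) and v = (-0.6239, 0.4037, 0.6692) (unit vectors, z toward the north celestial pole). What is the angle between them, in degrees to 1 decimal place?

u·v = -0.8732; |u| = 1.0000, |v| = 1.0000.
cos θ = (u·v)/(|u||v|) = -0.8732, so θ = 150.8°.

150.8°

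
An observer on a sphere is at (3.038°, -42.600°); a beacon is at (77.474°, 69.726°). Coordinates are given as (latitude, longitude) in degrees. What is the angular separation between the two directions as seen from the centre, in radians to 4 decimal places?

In radians: φ₁ = 0.0530, φ₂ = 1.3522, Δλ = 112.326° = 1.9605 rad.
Haversine: a = sin²(Δφ/2) + cos φ₁ cos φ₂ sin²(Δλ/2) = 0.3658 + (0.9986)(0.2169)(0.6899) = 0.51527.
Central angle c = 2·arcsin(√a) = 1.60134 rad.
So the angular separation is 1.6013 rad.

1.6013 rad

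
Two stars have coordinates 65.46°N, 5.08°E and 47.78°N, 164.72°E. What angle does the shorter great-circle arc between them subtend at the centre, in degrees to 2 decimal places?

65.67°

With latitudes φ₁ = 65.460°, φ₂ = 47.780° and longitude difference Δλ = 159.640°:
Haversine: a = sin²(Δφ/2) + cos φ₁ cos φ₂ sin²(Δλ/2) = 0.0236 + (0.4153)(0.6720)(0.9688) = 0.29399.
Central angle c = 2·arcsin(√a) = 1.14613 rad.
So the angular separation is 65.67°.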